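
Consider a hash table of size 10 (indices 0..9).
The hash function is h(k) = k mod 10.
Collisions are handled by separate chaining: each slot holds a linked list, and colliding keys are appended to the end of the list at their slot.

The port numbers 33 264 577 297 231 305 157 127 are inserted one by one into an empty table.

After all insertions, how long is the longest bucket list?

4

33 → bucket 3
264 → bucket 4
577 → bucket 7
297 → bucket 7 (collision)
231 → bucket 1
305 → bucket 5
157 → bucket 7 (collision)
127 → bucket 7 (collision)
Final buckets:
0: .
1: 231
2: .
3: 33
4: 264
5: 305
6: .
7: 577 -> 297 -> 157 -> 127
8: .
9: .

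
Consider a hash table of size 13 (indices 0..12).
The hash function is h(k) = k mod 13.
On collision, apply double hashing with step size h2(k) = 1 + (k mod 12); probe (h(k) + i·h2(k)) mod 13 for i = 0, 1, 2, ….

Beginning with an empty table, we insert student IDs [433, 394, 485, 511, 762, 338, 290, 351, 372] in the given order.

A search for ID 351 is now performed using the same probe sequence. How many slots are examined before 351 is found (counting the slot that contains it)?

Insert 433: h=4, slot 4 empty → index 4.
Insert 394: h=4, h2=11, slot 4 occupied → index 2.
Insert 485: h=4, h2=6, slot 4 occupied → index 10.
Insert 511: h=4, h2=8, slot 4 occupied → index 12.
Insert 762: h=8, slot 8 empty → index 8.
Insert 338: h=0, slot 0 empty → index 0.
Insert 290: h=4, h2=3, slot 4 occupied → index 7.
Insert 351: h=0, h2=4, slots 0,4,8,12 occupied → index 3.
Insert 372: h=8, h2=1, slot 8 occupied → index 9.
Table: [338, -, 394, 351, 433, -, -, 290, 762, 372, 485, -, 511]
Lookup 351: h=0, h2=4, probe 0,4,8,12,3 → found at 3.

5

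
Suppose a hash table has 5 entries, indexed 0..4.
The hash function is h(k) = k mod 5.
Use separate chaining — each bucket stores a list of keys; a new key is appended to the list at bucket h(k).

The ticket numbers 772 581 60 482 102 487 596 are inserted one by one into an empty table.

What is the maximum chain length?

4

Insert 772: h=2, bucket 2 empty -> new chain.
Insert 581: h=1, bucket 1 empty -> new chain.
Insert 60: h=0, bucket 0 empty -> new chain.
Insert 482: h=2, bucket 2 nonempty -> append to chain.
Insert 102: h=2, bucket 2 nonempty -> append to chain.
Insert 487: h=2, bucket 2 nonempty -> append to chain.
Insert 596: h=1, bucket 1 nonempty -> append to chain.
Final buckets:
0: 60
1: 581 -> 596
2: 772 -> 482 -> 102 -> 487
3: .
4: .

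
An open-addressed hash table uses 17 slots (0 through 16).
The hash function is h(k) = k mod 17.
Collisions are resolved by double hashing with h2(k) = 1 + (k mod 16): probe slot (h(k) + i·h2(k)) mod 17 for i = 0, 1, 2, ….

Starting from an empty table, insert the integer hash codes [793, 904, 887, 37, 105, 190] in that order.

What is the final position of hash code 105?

13

793: h=11 -> slot 11
904: h=3 -> slot 3
887: h=3, h2=8, probe 3,11,2 -> slot 2
37: h=3, h2=6, probe 3,9 -> slot 9
105: h=3, h2=10, probe 3,13 -> slot 13
190: h=3, h2=15, probe 3,1 -> slot 1
Table: [., 190, 887, 904, ., ., ., ., ., 37, ., 793, ., 105, ., ., .]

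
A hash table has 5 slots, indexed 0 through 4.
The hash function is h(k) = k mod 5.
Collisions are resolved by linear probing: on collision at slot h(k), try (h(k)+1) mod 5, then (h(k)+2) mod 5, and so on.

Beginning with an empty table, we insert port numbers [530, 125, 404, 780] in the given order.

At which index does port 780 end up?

2

530 hashes to 0; slot 0 is free → place at 0.
125 hashes to 0; 0 taken → place at 1.
404 hashes to 4; slot 4 is free → place at 4.
780 hashes to 0; 0,1 taken → place at 2.
Table: [530, 125, 780, _, 404]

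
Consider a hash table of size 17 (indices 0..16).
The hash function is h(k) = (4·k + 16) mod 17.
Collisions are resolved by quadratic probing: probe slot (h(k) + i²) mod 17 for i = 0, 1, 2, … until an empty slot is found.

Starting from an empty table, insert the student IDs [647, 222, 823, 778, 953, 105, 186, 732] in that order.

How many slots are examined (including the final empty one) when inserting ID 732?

647: h=3 -> slot 3
222: h=3, probe 3,4 -> slot 4
823: h=10 -> slot 10
778: h=0 -> slot 0
953: h=3, probe 3,4,7 -> slot 7
105: h=11 -> slot 11
186: h=12 -> slot 12
732: h=3, probe 3,4,7,12,2 -> slot 2
Table: [778, -, 732, 647, 222, -, -, 953, -, -, 823, 105, 186, -, -, -, -]

5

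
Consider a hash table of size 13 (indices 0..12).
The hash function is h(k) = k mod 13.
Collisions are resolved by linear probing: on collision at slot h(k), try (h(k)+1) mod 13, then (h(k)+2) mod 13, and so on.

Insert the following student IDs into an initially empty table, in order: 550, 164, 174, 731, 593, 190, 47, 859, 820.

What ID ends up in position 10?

190

Insert 550: h=4, slot 4 empty => index 4.
Insert 164: h=8, slot 8 empty => index 8.
Insert 174: h=5, slot 5 empty => index 5.
Insert 731: h=3, slot 3 empty => index 3.
Insert 593: h=8, slot 8 occupied => index 9.
Insert 190: h=8, slots 8,9 occupied => index 10.
Insert 47: h=8, slots 8,9,10 occupied => index 11.
Insert 859: h=1, slot 1 empty => index 1.
Insert 820: h=1, slot 1 occupied => index 2.
Table: [∅, 859, 820, 731, 550, 174, ∅, ∅, 164, 593, 190, 47, ∅]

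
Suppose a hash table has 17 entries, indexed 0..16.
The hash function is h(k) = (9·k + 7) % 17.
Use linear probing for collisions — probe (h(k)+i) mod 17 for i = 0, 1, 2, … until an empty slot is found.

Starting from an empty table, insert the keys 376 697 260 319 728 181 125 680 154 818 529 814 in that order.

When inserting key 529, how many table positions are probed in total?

5

Insert 376: h=8, slot 8 empty -> index 8.
Insert 697: h=7, slot 7 empty -> index 7.
Insert 260: h=1, slot 1 empty -> index 1.
Insert 319: h=5, slot 5 empty -> index 5.
Insert 728: h=14, slot 14 empty -> index 14.
Insert 181: h=4, slot 4 empty -> index 4.
Insert 125: h=10, slot 10 empty -> index 10.
Insert 680: h=7, slots 7,8 occupied -> index 9.
Insert 154: h=16, slot 16 empty -> index 16.
Insert 818: h=8, slots 8,9,10 occupied -> index 11.
Insert 529: h=8, slots 8,9,10,11 occupied -> index 12.
Insert 814: h=6, slot 6 empty -> index 6.
Table: [-, 260, -, -, 181, 319, 814, 697, 376, 680, 125, 818, 529, -, 728, -, 154]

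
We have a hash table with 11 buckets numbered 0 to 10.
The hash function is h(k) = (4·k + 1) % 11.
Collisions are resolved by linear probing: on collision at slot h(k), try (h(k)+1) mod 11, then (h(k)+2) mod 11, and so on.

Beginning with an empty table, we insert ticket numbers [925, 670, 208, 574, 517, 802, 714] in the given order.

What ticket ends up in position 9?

925 hashes to 5; slot 5 is free => place at 5.
670 hashes to 8; slot 8 is free => place at 8.
208 hashes to 8; 8 taken => place at 9.
574 hashes to 9; 9 taken => place at 10.
517 hashes to 1; slot 1 is free => place at 1.
802 hashes to 8; 8,9,10 taken => place at 0.
714 hashes to 8; 8,9,10,0,1 taken => place at 2.
Table: [802, 517, 714, ∅, ∅, 925, ∅, ∅, 670, 208, 574]

208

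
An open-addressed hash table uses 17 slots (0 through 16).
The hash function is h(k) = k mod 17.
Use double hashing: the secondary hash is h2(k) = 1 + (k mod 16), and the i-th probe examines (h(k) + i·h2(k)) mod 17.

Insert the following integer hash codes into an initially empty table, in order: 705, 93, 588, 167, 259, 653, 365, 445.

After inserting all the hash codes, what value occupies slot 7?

653

Insert 705: h=8, slot 8 empty -> index 8.
Insert 93: h=8, h2=14, slot 8 occupied -> index 5.
Insert 588: h=10, slot 10 empty -> index 10.
Insert 167: h=14, slot 14 empty -> index 14.
Insert 259: h=4, slot 4 empty -> index 4.
Insert 653: h=7, slot 7 empty -> index 7.
Insert 365: h=8, h2=14, slots 8,5 occupied -> index 2.
Insert 445: h=3, slot 3 empty -> index 3.
Table: [., ., 365, 445, 259, 93, ., 653, 705, ., 588, ., ., ., 167, ., .]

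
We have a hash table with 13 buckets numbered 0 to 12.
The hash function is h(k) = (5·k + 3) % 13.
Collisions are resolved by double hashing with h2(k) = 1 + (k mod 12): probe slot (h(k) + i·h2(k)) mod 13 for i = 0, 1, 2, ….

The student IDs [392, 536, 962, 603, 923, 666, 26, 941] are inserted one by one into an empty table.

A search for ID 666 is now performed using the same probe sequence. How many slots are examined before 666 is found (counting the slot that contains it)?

392: h=0 => slot 0
536: h=5 => slot 5
962: h=3 => slot 3
603: h=2 => slot 2
923: h=3, h2=12, probe 3,2,1 => slot 1
666: h=5, h2=7, probe 5,12 => slot 12
26: h=3, h2=3, probe 3,6 => slot 6
941: h=2, h2=6, probe 2,8 => slot 8
Table: [392, 923, 603, 962, _, 536, 26, _, 941, _, _, _, 666]
Lookup 666: h=5, h2=7, probe 5,12 → found at 12.

2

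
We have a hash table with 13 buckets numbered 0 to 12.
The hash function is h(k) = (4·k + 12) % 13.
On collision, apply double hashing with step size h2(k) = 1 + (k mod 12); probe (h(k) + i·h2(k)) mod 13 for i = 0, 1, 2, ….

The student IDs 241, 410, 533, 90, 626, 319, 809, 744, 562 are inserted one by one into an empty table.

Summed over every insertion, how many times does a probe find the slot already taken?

241: h=1 => slot 1
410: h=1, h2=3, probe 1,4 => slot 4
533: h=12 => slot 12
90: h=8 => slot 8
626: h=7 => slot 7
319: h=1, h2=8, probe 1,9 => slot 9
809: h=11 => slot 11
744: h=11, h2=1, probe 11,12,0 => slot 0
562: h=11, h2=11, probe 11,9,7,5 => slot 5
Table: [744, 241, ∅, ∅, 410, 562, ∅, 626, 90, 319, ∅, 809, 533]

7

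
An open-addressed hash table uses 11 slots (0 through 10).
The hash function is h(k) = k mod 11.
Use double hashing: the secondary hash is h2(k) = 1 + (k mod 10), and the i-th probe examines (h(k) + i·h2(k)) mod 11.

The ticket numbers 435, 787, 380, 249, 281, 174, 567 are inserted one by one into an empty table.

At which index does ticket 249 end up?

435 hashes to 6; slot 6 is free => place at 6.
787 hashes to 6, h2=8; 6 taken => place at 3.
380 hashes to 6, h2=1; 6 taken => place at 7.
249 hashes to 7, h2=10; 7,6 taken => place at 5.
281 hashes to 6, h2=2; 6 taken => place at 8.
174 hashes to 9; slot 9 is free => place at 9.
567 hashes to 6, h2=8; 6,3 taken => place at 0.
Table: [567, ∅, ∅, 787, ∅, 249, 435, 380, 281, 174, ∅]

5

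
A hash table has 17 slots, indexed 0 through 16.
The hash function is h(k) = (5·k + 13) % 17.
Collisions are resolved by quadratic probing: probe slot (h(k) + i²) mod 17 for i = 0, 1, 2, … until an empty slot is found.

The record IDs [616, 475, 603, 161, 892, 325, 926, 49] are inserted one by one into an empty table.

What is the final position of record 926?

616: h=16 -> slot 16
475: h=8 -> slot 8
603: h=2 -> slot 2
161: h=2, probe 2,3 -> slot 3
892: h=2, probe 2,3,6 -> slot 6
325: h=6, probe 6,7 -> slot 7
926: h=2, probe 2,3,6,11 -> slot 11
49: h=3, probe 3,4 -> slot 4
Table: [., ., 603, 161, 49, ., 892, 325, 475, ., ., 926, ., ., ., ., 616]

11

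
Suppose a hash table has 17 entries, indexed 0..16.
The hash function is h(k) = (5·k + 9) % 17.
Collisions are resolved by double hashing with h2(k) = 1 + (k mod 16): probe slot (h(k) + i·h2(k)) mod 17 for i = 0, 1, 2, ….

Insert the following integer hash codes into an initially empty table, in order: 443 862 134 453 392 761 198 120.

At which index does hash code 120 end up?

15

443: h=14 → slot 14
862: h=1 → slot 1
134: h=16 → slot 16
453: h=13 → slot 13
392: h=14, h2=9, probe 14,6 → slot 6
761: h=6, h2=10, probe 6,16,9 → slot 9
198: h=13, h2=7, probe 13,3 → slot 3
120: h=14, h2=9, probe 14,6,15 → slot 15
Table: [-, 862, -, 198, -, -, 392, -, -, 761, -, -, -, 453, 443, 120, 134]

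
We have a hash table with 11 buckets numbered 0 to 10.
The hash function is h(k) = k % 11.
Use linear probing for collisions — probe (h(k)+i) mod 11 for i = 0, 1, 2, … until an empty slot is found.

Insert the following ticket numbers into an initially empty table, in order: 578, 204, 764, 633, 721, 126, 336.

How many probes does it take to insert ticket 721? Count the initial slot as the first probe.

578 hashes to 6; slot 6 is free => place at 6.
204 hashes to 6; 6 taken => place at 7.
764 hashes to 5; slot 5 is free => place at 5.
633 hashes to 6; 6,7 taken => place at 8.
721 hashes to 6; 6,7,8 taken => place at 9.
126 hashes to 5; 5,6,7,8,9 taken => place at 10.
336 hashes to 6; 6,7,8,9,10 taken => place at 0.
Table: [336, ., ., ., ., 764, 578, 204, 633, 721, 126]

4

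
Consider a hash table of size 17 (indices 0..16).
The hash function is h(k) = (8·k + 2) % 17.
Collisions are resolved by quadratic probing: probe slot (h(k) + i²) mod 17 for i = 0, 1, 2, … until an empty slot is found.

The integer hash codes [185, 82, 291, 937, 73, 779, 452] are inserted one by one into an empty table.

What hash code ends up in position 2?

185: h=3 => slot 3
82: h=12 => slot 12
291: h=1 => slot 1
937: h=1, probe 1,2 => slot 2
73: h=8 => slot 8
779: h=12, probe 12,13 => slot 13
452: h=14 => slot 14
Table: [_, 291, 937, 185, _, _, _, _, 73, _, _, _, 82, 779, 452, _, _]

937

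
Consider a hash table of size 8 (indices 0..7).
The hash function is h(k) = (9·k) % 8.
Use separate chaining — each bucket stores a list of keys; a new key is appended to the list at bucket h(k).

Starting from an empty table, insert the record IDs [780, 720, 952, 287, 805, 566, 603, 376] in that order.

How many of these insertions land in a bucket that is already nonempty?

2

Insert 780: h=4, bucket 4 empty -> new chain.
Insert 720: h=0, bucket 0 empty -> new chain.
Insert 952: h=0, bucket 0 nonempty -> append to chain.
Insert 287: h=7, bucket 7 empty -> new chain.
Insert 805: h=5, bucket 5 empty -> new chain.
Insert 566: h=6, bucket 6 empty -> new chain.
Insert 603: h=3, bucket 3 empty -> new chain.
Insert 376: h=0, bucket 0 nonempty -> append to chain.
Final buckets:
0: 720 -> 952 -> 376
1: —
2: —
3: 603
4: 780
5: 805
6: 566
7: 287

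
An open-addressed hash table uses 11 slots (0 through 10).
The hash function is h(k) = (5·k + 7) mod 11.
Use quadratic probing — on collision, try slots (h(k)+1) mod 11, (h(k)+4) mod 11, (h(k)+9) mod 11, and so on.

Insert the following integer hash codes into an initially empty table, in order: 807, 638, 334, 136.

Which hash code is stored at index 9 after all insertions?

136

807 hashes to 5; slot 5 is free => place at 5.
638 hashes to 7; slot 7 is free => place at 7.
334 hashes to 5; 5 taken => place at 6.
136 hashes to 5; 5,6 taken => place at 9.
Table: [., ., ., ., ., 807, 334, 638, ., 136, .]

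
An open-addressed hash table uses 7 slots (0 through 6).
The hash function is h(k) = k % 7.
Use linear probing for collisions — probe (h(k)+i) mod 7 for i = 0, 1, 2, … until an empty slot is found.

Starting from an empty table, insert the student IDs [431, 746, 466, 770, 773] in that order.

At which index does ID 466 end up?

6

431: h=4 → slot 4
746: h=4, probe 4,5 → slot 5
466: h=4, probe 4,5,6 → slot 6
770: h=0 → slot 0
773: h=3 → slot 3
Table: [770, —, —, 773, 431, 746, 466]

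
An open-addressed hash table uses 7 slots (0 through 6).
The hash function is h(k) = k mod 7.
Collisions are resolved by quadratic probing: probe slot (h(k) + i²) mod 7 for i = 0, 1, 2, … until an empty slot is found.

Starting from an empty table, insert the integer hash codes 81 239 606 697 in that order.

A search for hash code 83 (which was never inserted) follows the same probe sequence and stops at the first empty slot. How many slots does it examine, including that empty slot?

81: h=4 => slot 4
239: h=1 => slot 1
606: h=4, probe 4,5 => slot 5
697: h=4, probe 4,5,1,6 => slot 6
Table: [∅, 239, ∅, ∅, 81, 606, 697]
Lookup 83: h=6, probe 6,0 → slot 0 empty, not found.

2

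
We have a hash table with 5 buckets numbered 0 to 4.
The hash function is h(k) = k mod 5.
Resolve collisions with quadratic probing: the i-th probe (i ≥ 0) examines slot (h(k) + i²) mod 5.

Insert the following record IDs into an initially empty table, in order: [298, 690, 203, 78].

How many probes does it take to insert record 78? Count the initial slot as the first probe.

Insert 298: h=3, slot 3 empty => index 3.
Insert 690: h=0, slot 0 empty => index 0.
Insert 203: h=3, slot 3 occupied => index 4.
Insert 78: h=3, slots 3,4 occupied => index 2.
Table: [690, _, 78, 298, 203]

3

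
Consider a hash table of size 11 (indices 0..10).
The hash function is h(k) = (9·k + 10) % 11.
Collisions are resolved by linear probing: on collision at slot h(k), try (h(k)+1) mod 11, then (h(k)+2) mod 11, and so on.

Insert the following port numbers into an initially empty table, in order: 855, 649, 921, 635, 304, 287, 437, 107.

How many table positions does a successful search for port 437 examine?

Insert 855: h=5, slot 5 empty → index 5.
Insert 649: h=10, slot 10 empty → index 10.
Insert 921: h=5, slot 5 occupied → index 6.
Insert 635: h=5, slots 5,6 occupied → index 7.
Insert 304: h=7, slot 7 occupied → index 8.
Insert 287: h=8, slot 8 occupied → index 9.
Insert 437: h=5, slots 5,6,7,8,9,10 occupied → index 0.
Insert 107: h=5, slots 5,6,7,8,9,10,0 occupied → index 1.
Table: [437, 107, ., ., ., 855, 921, 635, 304, 287, 649]
Lookup 437: h=5, probe 5,6,7,8,9,10,0 → found at 0.

7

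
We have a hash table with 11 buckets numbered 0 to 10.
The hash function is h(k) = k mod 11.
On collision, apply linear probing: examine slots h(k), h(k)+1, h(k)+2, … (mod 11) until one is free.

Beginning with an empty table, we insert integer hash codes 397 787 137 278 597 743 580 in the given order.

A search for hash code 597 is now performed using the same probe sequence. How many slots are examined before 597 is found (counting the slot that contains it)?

397 hashes to 1; slot 1 is free → place at 1.
787 hashes to 6; slot 6 is free → place at 6.
137 hashes to 5; slot 5 is free → place at 5.
278 hashes to 3; slot 3 is free → place at 3.
597 hashes to 3; 3 taken → place at 4.
743 hashes to 6; 6 taken → place at 7.
580 hashes to 8; slot 8 is free → place at 8.
Table: [., 397, ., 278, 597, 137, 787, 743, 580, ., .]
Lookup 597: h=3, probe 3,4 → found at 4.

2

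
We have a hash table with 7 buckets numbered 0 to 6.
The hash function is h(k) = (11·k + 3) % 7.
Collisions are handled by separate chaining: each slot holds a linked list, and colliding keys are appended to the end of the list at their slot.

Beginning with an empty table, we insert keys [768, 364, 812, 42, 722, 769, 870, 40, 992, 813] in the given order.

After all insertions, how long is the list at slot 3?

768 → bucket 2
364 → bucket 3
812 → bucket 3 (collision)
42 → bucket 3 (collision)
722 → bucket 0
769 → bucket 6
870 → bucket 4
40 → bucket 2 (collision)
992 → bucket 2 (collision)
813 → bucket 0 (collision)
Final buckets:
0: 722 -> 813
1: ∅
2: 768 -> 40 -> 992
3: 364 -> 812 -> 42
4: 870
5: ∅
6: 769

3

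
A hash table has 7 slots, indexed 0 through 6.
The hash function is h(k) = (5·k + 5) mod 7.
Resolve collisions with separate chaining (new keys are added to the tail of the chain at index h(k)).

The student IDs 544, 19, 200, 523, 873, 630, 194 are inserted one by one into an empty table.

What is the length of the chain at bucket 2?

544 -> bucket 2
19 -> bucket 2 (collision)
200 -> bucket 4
523 -> bucket 2 (collision)
873 -> bucket 2 (collision)
630 -> bucket 5
194 -> bucket 2 (collision)
Final buckets:
0: -
1: -
2: 544 -> 19 -> 523 -> 873 -> 194
3: -
4: 200
5: 630
6: -

5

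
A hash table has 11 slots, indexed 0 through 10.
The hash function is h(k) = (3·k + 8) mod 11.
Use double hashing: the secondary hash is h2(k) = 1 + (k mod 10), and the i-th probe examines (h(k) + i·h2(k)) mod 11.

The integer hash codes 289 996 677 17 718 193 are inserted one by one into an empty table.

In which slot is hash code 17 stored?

9

289: h=6 -> slot 6
996: h=4 -> slot 4
677: h=4, h2=8, probe 4,1 -> slot 1
17: h=4, h2=8, probe 4,1,9 -> slot 9
718: h=6, h2=9, probe 6,4,2 -> slot 2
193: h=4, h2=4, probe 4,8 -> slot 8
Table: [∅, 677, 718, ∅, 996, ∅, 289, ∅, 193, 17, ∅]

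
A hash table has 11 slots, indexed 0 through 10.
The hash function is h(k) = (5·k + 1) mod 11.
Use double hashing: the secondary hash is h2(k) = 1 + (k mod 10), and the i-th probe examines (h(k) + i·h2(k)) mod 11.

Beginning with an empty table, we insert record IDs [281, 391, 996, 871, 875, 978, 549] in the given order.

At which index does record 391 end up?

281 hashes to 9; slot 9 is free → place at 9.
391 hashes to 9, h2=2; 9 taken → place at 0.
996 hashes to 9, h2=7; 9 taken → place at 5.
871 hashes to 0, h2=2; 0 taken → place at 2.
875 hashes to 9, h2=6; 9 taken → place at 4.
978 hashes to 7; slot 7 is free → place at 7.
549 hashes to 7, h2=10; 7 taken → place at 6.
Table: [391, -, 871, -, 875, 996, 549, 978, -, 281, -]

0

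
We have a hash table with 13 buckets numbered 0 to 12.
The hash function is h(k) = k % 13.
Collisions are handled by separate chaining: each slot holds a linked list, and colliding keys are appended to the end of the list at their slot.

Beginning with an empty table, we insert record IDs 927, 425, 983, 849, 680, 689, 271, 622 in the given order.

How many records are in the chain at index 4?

Insert 927: h=4, bucket 4 empty → new chain.
Insert 425: h=9, bucket 9 empty → new chain.
Insert 983: h=8, bucket 8 empty → new chain.
Insert 849: h=4, bucket 4 nonempty → append to chain.
Insert 680: h=4, bucket 4 nonempty → append to chain.
Insert 689: h=0, bucket 0 empty → new chain.
Insert 271: h=11, bucket 11 empty → new chain.
Insert 622: h=11, bucket 11 nonempty → append to chain.
Final buckets:
0: 689
1: ∅
2: ∅
3: ∅
4: 927 -> 849 -> 680
5: ∅
6: ∅
7: ∅
8: 983
9: 425
10: ∅
11: 271 -> 622
12: ∅

3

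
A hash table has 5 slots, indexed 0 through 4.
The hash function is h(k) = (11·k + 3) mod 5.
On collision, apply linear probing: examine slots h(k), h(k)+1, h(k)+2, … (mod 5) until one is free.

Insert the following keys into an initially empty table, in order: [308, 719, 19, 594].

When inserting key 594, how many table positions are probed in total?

3

308: h=1 => slot 1
719: h=2 => slot 2
19: h=2, probe 2,3 => slot 3
594: h=2, probe 2,3,4 => slot 4
Table: [-, 308, 719, 19, 594]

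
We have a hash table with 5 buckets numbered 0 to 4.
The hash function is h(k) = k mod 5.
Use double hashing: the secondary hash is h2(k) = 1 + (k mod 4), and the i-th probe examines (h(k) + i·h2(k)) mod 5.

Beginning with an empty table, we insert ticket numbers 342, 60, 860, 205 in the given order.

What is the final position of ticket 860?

1

342: h=2 -> slot 2
60: h=0 -> slot 0
860: h=0, h2=1, probe 0,1 -> slot 1
205: h=0, h2=2, probe 0,2,4 -> slot 4
Table: [60, 860, 342, ∅, 205]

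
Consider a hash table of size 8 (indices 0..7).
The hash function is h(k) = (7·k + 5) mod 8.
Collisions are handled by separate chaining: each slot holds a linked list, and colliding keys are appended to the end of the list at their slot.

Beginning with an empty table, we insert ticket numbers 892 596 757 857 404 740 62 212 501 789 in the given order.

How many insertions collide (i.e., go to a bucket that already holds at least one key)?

6

Insert 892: h=1, bucket 1 empty → new chain.
Insert 596: h=1, bucket 1 nonempty → append to chain.
Insert 757: h=0, bucket 0 empty → new chain.
Insert 857: h=4, bucket 4 empty → new chain.
Insert 404: h=1, bucket 1 nonempty → append to chain.
Insert 740: h=1, bucket 1 nonempty → append to chain.
Insert 62: h=7, bucket 7 empty → new chain.
Insert 212: h=1, bucket 1 nonempty → append to chain.
Insert 501: h=0, bucket 0 nonempty → append to chain.
Insert 789: h=0, bucket 0 nonempty → append to chain.
Final buckets:
0: 757 -> 501 -> 789
1: 892 -> 596 -> 404 -> 740 -> 212
2: —
3: —
4: 857
5: —
6: —
7: 62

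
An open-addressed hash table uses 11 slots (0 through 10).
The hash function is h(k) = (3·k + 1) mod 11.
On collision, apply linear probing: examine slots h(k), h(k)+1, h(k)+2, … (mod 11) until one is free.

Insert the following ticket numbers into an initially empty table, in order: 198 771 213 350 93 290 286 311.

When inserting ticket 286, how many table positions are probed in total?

7

198 hashes to 1; slot 1 is free => place at 1.
771 hashes to 4; slot 4 is free => place at 4.
213 hashes to 2; slot 2 is free => place at 2.
350 hashes to 6; slot 6 is free => place at 6.
93 hashes to 5; slot 5 is free => place at 5.
290 hashes to 2; 2 taken => place at 3.
286 hashes to 1; 1,2,3,4,5,6 taken => place at 7.
311 hashes to 10; slot 10 is free => place at 10.
Table: [-, 198, 213, 290, 771, 93, 350, 286, -, -, 311]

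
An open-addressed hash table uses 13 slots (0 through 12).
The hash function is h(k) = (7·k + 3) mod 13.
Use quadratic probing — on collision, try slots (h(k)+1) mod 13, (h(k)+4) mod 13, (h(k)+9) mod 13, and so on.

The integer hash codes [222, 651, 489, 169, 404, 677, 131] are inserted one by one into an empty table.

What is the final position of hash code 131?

222: h=10 => slot 10
651: h=10, probe 10,11 => slot 11
489: h=7 => slot 7
169: h=3 => slot 3
404: h=10, probe 10,11,1 => slot 1
677: h=10, probe 10,11,1,6 => slot 6
131: h=10, probe 10,11,1,6,0 => slot 0
Table: [131, 404, —, 169, —, —, 677, 489, —, —, 222, 651, —]

0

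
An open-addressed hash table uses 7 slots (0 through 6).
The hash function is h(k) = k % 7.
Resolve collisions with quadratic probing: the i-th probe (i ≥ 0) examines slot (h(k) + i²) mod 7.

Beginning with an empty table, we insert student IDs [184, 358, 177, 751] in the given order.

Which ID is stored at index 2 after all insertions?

184

184: h=2 -> slot 2
358: h=1 -> slot 1
177: h=2, probe 2,3 -> slot 3
751: h=2, probe 2,3,6 -> slot 6
Table: [., 358, 184, 177, ., ., 751]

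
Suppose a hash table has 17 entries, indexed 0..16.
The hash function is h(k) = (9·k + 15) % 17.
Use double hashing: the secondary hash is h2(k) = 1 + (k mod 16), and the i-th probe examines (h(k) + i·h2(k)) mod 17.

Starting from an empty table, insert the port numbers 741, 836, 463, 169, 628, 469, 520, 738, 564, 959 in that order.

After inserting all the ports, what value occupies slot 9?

469

741 hashes to 3; slot 3 is free -> place at 3.
836 hashes to 8; slot 8 is free -> place at 8.
463 hashes to 0; slot 0 is free -> place at 0.
169 hashes to 6; slot 6 is free -> place at 6.
628 hashes to 6, h2=5; 6 taken -> place at 11.
469 hashes to 3, h2=6; 3 taken -> place at 9.
520 hashes to 3, h2=9; 3 taken -> place at 12.
738 hashes to 10; slot 10 is free -> place at 10.
564 hashes to 8, h2=5; 8 taken -> place at 13.
959 hashes to 10, h2=16; 10,9,8 taken -> place at 7.
Table: [463, -, -, 741, -, -, 169, 959, 836, 469, 738, 628, 520, 564, -, -, -]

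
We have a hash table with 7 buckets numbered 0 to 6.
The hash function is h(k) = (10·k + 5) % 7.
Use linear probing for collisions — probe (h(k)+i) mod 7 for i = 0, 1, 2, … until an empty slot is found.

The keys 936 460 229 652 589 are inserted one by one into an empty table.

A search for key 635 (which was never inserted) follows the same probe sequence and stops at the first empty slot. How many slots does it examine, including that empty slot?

6

936 hashes to 6; slot 6 is free → place at 6.
460 hashes to 6; 6 taken → place at 0.
229 hashes to 6; 6,0 taken → place at 1.
652 hashes to 1; 1 taken → place at 2.
589 hashes to 1; 1,2 taken → place at 3.
Table: [460, 229, 652, 589, _, _, 936]
Lookup 635: h=6, probe 6,0,1,2,3,4 → slot 4 empty, not found.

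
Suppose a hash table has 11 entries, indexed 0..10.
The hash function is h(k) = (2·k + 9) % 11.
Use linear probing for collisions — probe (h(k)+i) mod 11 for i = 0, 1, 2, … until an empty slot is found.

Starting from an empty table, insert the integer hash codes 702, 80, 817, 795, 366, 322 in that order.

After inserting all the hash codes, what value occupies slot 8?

366

702 hashes to 5; slot 5 is free -> place at 5.
80 hashes to 4; slot 4 is free -> place at 4.
817 hashes to 4; 4,5 taken -> place at 6.
795 hashes to 4; 4,5,6 taken -> place at 7.
366 hashes to 4; 4,5,6,7 taken -> place at 8.
322 hashes to 4; 4,5,6,7,8 taken -> place at 9.
Table: [., ., ., ., 80, 702, 817, 795, 366, 322, .]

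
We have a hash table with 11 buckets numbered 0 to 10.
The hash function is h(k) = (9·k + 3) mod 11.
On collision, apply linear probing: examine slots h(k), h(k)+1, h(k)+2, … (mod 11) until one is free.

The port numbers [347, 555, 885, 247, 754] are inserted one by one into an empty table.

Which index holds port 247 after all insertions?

6

347: h=2 -> slot 2
555: h=4 -> slot 4
885: h=4, probe 4,5 -> slot 5
247: h=4, probe 4,5,6 -> slot 6
754: h=2, probe 2,3 -> slot 3
Table: [_, _, 347, 754, 555, 885, 247, _, _, _, _]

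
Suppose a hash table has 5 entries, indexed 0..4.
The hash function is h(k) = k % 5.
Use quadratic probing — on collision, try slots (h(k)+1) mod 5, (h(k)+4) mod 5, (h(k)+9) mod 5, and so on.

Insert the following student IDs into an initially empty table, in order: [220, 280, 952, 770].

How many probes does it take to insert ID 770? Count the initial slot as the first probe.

3

220 hashes to 0; slot 0 is free → place at 0.
280 hashes to 0; 0 taken → place at 1.
952 hashes to 2; slot 2 is free → place at 2.
770 hashes to 0; 0,1 taken → place at 4.
Table: [220, 280, 952, _, 770]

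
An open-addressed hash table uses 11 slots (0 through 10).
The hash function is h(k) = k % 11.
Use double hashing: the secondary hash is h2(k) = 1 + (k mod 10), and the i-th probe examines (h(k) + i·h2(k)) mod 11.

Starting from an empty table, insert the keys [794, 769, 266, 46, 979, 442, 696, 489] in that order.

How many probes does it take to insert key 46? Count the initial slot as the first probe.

Insert 794: h=2, slot 2 empty -> index 2.
Insert 769: h=10, slot 10 empty -> index 10.
Insert 266: h=2, h2=7, slot 2 occupied -> index 9.
Insert 46: h=2, h2=7, slots 2,9 occupied -> index 5.
Insert 979: h=0, slot 0 empty -> index 0.
Insert 442: h=2, h2=3, slots 2,5 occupied -> index 8.
Insert 696: h=3, slot 3 empty -> index 3.
Insert 489: h=5, h2=10, slot 5 occupied -> index 4.
Table: [979, _, 794, 696, 489, 46, _, _, 442, 266, 769]

3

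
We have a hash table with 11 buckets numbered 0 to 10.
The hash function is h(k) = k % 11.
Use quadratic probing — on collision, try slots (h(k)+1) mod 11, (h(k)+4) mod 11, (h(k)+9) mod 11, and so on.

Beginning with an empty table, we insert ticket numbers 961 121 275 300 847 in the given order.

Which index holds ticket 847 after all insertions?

9

961: h=4 => slot 4
121: h=0 => slot 0
275: h=0, probe 0,1 => slot 1
300: h=3 => slot 3
847: h=0, probe 0,1,4,9 => slot 9
Table: [121, 275, —, 300, 961, —, —, —, —, 847, —]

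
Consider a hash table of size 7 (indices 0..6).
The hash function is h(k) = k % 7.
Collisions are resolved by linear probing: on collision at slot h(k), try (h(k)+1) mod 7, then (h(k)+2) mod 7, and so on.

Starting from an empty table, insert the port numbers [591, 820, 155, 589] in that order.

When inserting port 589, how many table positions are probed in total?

4

Insert 591: h=3, slot 3 empty -> index 3.
Insert 820: h=1, slot 1 empty -> index 1.
Insert 155: h=1, slot 1 occupied -> index 2.
Insert 589: h=1, slots 1,2,3 occupied -> index 4.
Table: [∅, 820, 155, 591, 589, ∅, ∅]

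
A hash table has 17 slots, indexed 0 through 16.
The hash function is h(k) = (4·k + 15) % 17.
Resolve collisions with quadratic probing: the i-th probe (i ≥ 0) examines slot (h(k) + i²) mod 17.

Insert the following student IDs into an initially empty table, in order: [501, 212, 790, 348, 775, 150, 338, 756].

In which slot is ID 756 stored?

12

Insert 501: h=13, slot 13 empty → index 13.
Insert 212: h=13, slot 13 occupied → index 14.
Insert 790: h=13, slots 13,14 occupied → index 0.
Insert 348: h=13, slots 13,14,0 occupied → index 5.
Insert 775: h=4, slot 4 empty → index 4.
Insert 150: h=3, slot 3 empty → index 3.
Insert 338: h=7, slot 7 empty → index 7.
Insert 756: h=13, slots 13,14,0,5 occupied → index 12.
Table: [790, -, -, 150, 775, 348, -, 338, -, -, -, -, 756, 501, 212, -, -]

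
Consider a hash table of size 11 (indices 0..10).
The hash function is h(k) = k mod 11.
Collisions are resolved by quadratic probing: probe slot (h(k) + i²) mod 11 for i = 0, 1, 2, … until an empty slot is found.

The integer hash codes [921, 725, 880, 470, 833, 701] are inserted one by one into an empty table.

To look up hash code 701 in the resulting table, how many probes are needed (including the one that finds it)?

Insert 921: h=8, slot 8 empty => index 8.
Insert 725: h=10, slot 10 empty => index 10.
Insert 880: h=0, slot 0 empty => index 0.
Insert 470: h=8, slot 8 occupied => index 9.
Insert 833: h=8, slots 8,9 occupied => index 1.
Insert 701: h=8, slots 8,9,1 occupied => index 6.
Table: [880, 833, —, —, —, —, 701, —, 921, 470, 725]
Lookup 701: h=8, probe 8,9,1,6 → found at 6.

4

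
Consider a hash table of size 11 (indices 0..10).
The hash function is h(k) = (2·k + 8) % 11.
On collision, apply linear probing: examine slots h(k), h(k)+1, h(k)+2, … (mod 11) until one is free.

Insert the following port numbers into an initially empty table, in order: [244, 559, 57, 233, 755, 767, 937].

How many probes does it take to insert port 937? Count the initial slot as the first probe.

Insert 244: h=1, slot 1 empty => index 1.
Insert 559: h=4, slot 4 empty => index 4.
Insert 57: h=1, slot 1 occupied => index 2.
Insert 233: h=1, slots 1,2 occupied => index 3.
Insert 755: h=0, slot 0 empty => index 0.
Insert 767: h=2, slots 2,3,4 occupied => index 5.
Insert 937: h=1, slots 1,2,3,4,5 occupied => index 6.
Table: [755, 244, 57, 233, 559, 767, 937, —, —, —, —]

6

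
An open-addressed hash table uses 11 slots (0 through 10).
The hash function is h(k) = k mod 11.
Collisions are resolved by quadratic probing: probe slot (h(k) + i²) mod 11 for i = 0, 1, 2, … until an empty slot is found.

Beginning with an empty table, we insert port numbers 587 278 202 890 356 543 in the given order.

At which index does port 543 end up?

2

587 hashes to 4; slot 4 is free → place at 4.
278 hashes to 3; slot 3 is free → place at 3.
202 hashes to 4; 4 taken → place at 5.
890 hashes to 10; slot 10 is free → place at 10.
356 hashes to 4; 4,5 taken → place at 8.
543 hashes to 4; 4,5,8 taken → place at 2.
Table: [∅, ∅, 543, 278, 587, 202, ∅, ∅, 356, ∅, 890]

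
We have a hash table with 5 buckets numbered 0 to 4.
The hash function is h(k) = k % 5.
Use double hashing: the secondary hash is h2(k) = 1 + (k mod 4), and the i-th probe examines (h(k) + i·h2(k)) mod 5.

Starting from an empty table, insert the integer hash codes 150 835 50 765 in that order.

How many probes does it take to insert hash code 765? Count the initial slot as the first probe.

150 hashes to 0; slot 0 is free => place at 0.
835 hashes to 0, h2=4; 0 taken => place at 4.
50 hashes to 0, h2=3; 0 taken => place at 3.
765 hashes to 0, h2=2; 0 taken => place at 2.
Table: [150, ∅, 765, 50, 835]

2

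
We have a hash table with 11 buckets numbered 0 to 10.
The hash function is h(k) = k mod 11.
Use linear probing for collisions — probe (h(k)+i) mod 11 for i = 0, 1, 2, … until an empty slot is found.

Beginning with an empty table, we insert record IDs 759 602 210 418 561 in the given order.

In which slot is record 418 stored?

2

759: h=0 -> slot 0
602: h=8 -> slot 8
210: h=1 -> slot 1
418: h=0, probe 0,1,2 -> slot 2
561: h=0, probe 0,1,2,3 -> slot 3
Table: [759, 210, 418, 561, _, _, _, _, 602, _, _]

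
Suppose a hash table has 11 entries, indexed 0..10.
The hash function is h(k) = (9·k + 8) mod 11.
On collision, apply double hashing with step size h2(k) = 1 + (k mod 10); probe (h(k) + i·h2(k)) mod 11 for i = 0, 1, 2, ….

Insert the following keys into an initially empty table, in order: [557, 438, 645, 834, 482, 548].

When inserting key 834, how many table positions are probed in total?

2

557 hashes to 5; slot 5 is free → place at 5.
438 hashes to 1; slot 1 is free → place at 1.
645 hashes to 5, h2=6; 5 taken → place at 0.
834 hashes to 1, h2=5; 1 taken → place at 6.
482 hashes to 1, h2=3; 1 taken → place at 4.
548 hashes to 1, h2=9; 1 taken → place at 10.
Table: [645, 438, ., ., 482, 557, 834, ., ., ., 548]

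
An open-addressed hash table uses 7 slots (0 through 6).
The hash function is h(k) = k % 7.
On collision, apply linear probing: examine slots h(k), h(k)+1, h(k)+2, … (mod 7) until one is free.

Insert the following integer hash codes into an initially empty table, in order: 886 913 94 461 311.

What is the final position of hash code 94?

5

Insert 886: h=4, slot 4 empty → index 4.
Insert 913: h=3, slot 3 empty → index 3.
Insert 94: h=3, slots 3,4 occupied → index 5.
Insert 461: h=6, slot 6 empty → index 6.
Insert 311: h=3, slots 3,4,5,6 occupied → index 0.
Table: [311, ∅, ∅, 913, 886, 94, 461]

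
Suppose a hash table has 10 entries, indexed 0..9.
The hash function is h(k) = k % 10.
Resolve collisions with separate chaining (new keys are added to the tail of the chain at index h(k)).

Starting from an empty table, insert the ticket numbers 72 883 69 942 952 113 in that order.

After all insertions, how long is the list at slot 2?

Insert 72: h=2, bucket 2 empty → new chain.
Insert 883: h=3, bucket 3 empty → new chain.
Insert 69: h=9, bucket 9 empty → new chain.
Insert 942: h=2, bucket 2 nonempty → append to chain.
Insert 952: h=2, bucket 2 nonempty → append to chain.
Insert 113: h=3, bucket 3 nonempty → append to chain.
Final buckets:
0: —
1: —
2: 72 -> 942 -> 952
3: 883 -> 113
4: —
5: —
6: —
7: —
8: —
9: 69

3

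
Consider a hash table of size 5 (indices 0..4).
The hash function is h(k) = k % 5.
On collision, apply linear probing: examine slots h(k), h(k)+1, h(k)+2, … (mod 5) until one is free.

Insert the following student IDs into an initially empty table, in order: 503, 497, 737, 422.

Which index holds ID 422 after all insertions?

503 hashes to 3; slot 3 is free -> place at 3.
497 hashes to 2; slot 2 is free -> place at 2.
737 hashes to 2; 2,3 taken -> place at 4.
422 hashes to 2; 2,3,4 taken -> place at 0.
Table: [422, _, 497, 503, 737]

0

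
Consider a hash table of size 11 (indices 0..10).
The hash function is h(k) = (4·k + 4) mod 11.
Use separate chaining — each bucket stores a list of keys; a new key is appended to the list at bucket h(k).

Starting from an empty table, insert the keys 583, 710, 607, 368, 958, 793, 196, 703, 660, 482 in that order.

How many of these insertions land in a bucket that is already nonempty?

3

583 → bucket 4
710 → bucket 6
607 → bucket 1
368 → bucket 2
958 → bucket 8
793 → bucket 8 (collision)
196 → bucket 7
703 → bucket 0
660 → bucket 4 (collision)
482 → bucket 7 (collision)
Final buckets:
0: 703
1: 607
2: 368
3: .
4: 583 -> 660
5: .
6: 710
7: 196 -> 482
8: 958 -> 793
9: .
10: .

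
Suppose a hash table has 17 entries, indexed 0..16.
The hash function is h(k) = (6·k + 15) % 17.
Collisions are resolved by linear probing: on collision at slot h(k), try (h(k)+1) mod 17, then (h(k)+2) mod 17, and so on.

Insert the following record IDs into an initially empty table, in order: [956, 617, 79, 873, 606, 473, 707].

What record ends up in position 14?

606

956 hashes to 5; slot 5 is free => place at 5.
617 hashes to 11; slot 11 is free => place at 11.
79 hashes to 13; slot 13 is free => place at 13.
873 hashes to 0; slot 0 is free => place at 0.
606 hashes to 13; 13 taken => place at 14.
473 hashes to 14; 14 taken => place at 15.
707 hashes to 7; slot 7 is free => place at 7.
Table: [873, -, -, -, -, 956, -, 707, -, -, -, 617, -, 79, 606, 473, -]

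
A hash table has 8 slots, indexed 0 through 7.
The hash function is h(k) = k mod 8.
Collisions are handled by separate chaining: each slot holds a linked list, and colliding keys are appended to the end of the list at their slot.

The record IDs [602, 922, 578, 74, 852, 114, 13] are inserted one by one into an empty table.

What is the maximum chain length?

5

Insert 602: h=2, bucket 2 empty -> new chain.
Insert 922: h=2, bucket 2 nonempty -> append to chain.
Insert 578: h=2, bucket 2 nonempty -> append to chain.
Insert 74: h=2, bucket 2 nonempty -> append to chain.
Insert 852: h=4, bucket 4 empty -> new chain.
Insert 114: h=2, bucket 2 nonempty -> append to chain.
Insert 13: h=5, bucket 5 empty -> new chain.
Final buckets:
0: -
1: -
2: 602 -> 922 -> 578 -> 74 -> 114
3: -
4: 852
5: 13
6: -
7: -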